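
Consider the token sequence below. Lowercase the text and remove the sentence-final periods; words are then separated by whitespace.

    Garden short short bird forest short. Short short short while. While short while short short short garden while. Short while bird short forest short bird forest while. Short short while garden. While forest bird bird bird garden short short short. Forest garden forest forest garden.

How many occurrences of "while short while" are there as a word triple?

2

Scanning the 43 overlapping trigram windows for "while short while":
  position 11–13: while short while
  position 18–20: while short while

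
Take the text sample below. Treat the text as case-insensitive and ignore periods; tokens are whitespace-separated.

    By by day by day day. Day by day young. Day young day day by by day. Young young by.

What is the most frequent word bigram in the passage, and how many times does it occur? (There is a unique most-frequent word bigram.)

Bigram frequencies (highest first):
  by day: 4
  day by: 3
  day day: 3
  day young: 3
  by by: 2
  young day: 2
  … (2 more, each ≤ 1)

"by day", 4 times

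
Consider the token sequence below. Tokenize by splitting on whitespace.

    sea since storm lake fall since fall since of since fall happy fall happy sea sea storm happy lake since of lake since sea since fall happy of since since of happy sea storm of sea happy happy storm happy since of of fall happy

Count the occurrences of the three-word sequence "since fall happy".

Scanning the 43 overlapping trigram windows for "since fall happy":
  position 10–12: since fall happy
  position 25–27: since fall happy

2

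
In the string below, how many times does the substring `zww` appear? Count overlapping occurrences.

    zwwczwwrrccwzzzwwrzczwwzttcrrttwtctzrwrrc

Sliding a length-3 window over the 41 characters (39 positions):
  position 1–3: zww
  position 5–7: zww
  position 15–17: zww
  position 21–23: zww

4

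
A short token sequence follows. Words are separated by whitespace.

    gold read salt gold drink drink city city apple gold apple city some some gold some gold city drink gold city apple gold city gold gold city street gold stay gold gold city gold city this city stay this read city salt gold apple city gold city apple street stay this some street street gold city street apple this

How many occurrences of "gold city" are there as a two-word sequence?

Scanning the 58 overlapping bigram windows for "gold city":
  position 17–18: gold city
  position 20–21: gold city
  position 23–24: gold city
  position 26–27: gold city
  position 32–33: gold city
  position 34–35: gold city
  position 46–47: gold city
  position 55–56: gold city

8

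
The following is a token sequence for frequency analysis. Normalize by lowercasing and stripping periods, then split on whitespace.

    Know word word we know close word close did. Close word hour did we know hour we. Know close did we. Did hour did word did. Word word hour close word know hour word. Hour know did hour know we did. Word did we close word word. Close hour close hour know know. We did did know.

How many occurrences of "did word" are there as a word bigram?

3

Scanning the 56 overlapping bigram windows for "did word":
  position 24–25: did word
  position 26–27: did word
  position 41–42: did word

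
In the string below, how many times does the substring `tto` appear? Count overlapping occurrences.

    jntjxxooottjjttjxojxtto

1

Sliding a length-3 window over the 23 characters (21 positions):
  position 21–23: tto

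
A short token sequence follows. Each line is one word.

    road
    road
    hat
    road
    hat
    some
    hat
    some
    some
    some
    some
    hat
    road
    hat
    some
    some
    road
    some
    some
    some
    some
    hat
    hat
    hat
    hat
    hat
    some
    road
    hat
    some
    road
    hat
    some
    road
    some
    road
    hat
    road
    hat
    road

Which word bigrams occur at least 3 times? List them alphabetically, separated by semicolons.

hat hat; hat road; hat some; road hat; some hat; some road; some some

Bigram counts meeting the condition (at least 3 times):
  hat hat: 4
  hat road: 4
  hat some: 6
  road hat: 7
  some hat: 3
  some road: 5
  some some: 7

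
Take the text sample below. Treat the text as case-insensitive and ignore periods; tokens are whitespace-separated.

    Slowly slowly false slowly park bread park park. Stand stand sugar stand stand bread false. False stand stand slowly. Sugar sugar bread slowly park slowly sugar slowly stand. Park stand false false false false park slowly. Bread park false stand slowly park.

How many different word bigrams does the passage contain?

42 tokens → 41 bigram windows in total.
Repeated bigrams (each contributes count−1 duplicates):
  false false: 4
  slowly park: 3
  stand stand: 3
  bread park: 2
  false stand: 2
  park slowly: 2
  park stand: 2
  slowly sugar: 2
  … (1 more repeated)
13 duplicate windows → 41 − 13 = 28 distinct.

28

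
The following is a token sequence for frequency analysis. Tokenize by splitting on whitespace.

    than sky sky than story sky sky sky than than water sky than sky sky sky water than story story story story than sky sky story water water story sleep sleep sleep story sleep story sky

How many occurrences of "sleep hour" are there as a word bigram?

0

Scanning the 35 overlapping bigram windows for "sleep hour":
  (none found)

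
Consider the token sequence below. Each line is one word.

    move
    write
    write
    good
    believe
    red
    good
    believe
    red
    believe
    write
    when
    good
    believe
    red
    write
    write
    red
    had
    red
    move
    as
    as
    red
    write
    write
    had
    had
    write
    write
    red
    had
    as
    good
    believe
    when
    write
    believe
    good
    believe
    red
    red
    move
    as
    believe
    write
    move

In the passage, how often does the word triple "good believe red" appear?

Scanning the 45 overlapping trigram windows for "good believe red":
  position 4–6: good believe red
  position 7–9: good believe red
  position 13–15: good believe red
  position 39–41: good believe red

4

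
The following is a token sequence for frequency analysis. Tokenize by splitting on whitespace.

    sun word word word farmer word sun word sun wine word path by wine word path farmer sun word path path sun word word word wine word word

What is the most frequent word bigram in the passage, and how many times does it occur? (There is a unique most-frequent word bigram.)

"word word", 5 times

Bigram frequencies (highest first):
  word word: 5
  sun word: 4
  wine word: 3
  word path: 3
  word sun: 2
  word farmer: 1
  … (9 more, each ≤ 1)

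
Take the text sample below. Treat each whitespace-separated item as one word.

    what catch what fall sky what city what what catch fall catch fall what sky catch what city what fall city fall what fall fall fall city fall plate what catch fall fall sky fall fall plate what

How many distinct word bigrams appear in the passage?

19

38 tokens → 37 bigram windows in total.
Repeated bigrams (each contributes count−1 duplicates):
  fall fall: 4
  catch fall: 3
  what catch: 3
  what fall: 3
  catch what: 2
  city fall: 2
  city what: 2
  fall city: 2
  … (5 more repeated)
18 duplicate windows → 37 − 18 = 19 distinct.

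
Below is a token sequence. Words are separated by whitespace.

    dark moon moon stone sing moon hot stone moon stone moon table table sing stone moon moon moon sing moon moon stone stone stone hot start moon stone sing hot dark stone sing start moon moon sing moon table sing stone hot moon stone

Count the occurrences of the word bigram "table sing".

2

Scanning the 43 overlapping bigram windows for "table sing":
  position 13–14: table sing
  position 39–40: table sing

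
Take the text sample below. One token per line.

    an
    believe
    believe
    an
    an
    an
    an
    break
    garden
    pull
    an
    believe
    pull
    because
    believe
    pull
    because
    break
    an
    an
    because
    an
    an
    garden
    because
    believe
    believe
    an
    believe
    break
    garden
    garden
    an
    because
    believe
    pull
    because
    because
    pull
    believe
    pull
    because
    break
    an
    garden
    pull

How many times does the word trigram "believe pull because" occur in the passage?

Scanning the 44 overlapping trigram windows for "believe pull because":
  position 12–14: believe pull because
  position 15–17: believe pull because
  position 35–37: believe pull because
  position 40–42: believe pull because

4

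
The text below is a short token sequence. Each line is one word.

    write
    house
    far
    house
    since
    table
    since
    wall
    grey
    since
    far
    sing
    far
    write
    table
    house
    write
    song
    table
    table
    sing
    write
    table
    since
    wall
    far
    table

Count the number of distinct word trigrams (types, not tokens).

27 tokens → 25 trigram windows in total.
Repeated trigrams (each contributes count−1 duplicates):
  table since wall: 2
1 duplicate windows → 25 − 1 = 24 distinct.

24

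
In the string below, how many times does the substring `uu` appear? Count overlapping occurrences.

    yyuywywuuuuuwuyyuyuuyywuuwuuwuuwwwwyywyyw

Sliding a length-2 window over the 41 characters (40 positions):
  position 8–9: uu
  position 9–10: uu
  position 10–11: uu
  position 11–12: uu
  position 19–20: uu
  position 24–25: uu
  position 27–28: uu
  position 30–31: uu

8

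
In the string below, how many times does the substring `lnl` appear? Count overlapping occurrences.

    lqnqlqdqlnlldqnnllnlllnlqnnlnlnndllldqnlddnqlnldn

5

Sliding a length-3 window over the 49 characters (47 positions):
  position 9–11: lnl
  position 18–20: lnl
  position 22–24: lnl
  position 28–30: lnl
  position 45–47: lnl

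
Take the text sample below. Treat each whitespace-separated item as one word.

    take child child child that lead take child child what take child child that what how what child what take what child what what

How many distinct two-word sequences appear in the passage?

24 tokens → 23 bigram windows in total.
Repeated bigrams (each contributes count−1 duplicates):
  child child: 4
  child what: 3
  take child: 3
  child that: 2
  what child: 2
  what take: 2
10 duplicate windows → 23 − 10 = 13 distinct.

13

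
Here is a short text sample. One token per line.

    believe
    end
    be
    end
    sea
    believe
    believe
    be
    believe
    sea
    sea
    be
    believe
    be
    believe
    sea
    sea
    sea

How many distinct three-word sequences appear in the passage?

13

18 tokens → 16 trigram windows in total.
Repeated trigrams (each contributes count−1 duplicates):
  be believe sea: 2
  believe be believe: 2
  believe sea sea: 2
3 duplicate windows → 16 − 3 = 13 distinct.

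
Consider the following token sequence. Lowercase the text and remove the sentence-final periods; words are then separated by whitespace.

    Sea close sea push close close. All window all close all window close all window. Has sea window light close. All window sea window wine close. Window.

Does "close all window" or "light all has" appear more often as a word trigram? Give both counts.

"close all window" (4 vs 0)

"close all window": 4 occurrences
"light all has": 0 occurrences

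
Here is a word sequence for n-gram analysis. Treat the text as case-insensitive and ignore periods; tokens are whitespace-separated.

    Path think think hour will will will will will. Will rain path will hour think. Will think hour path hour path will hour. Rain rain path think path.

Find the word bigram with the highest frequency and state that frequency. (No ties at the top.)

"will will", 5 times

Bigram frequencies (highest first):
  will will: 5
  path think: 2
  think hour: 2
  rain path: 2
  path will: 2
  will hour: 2
  … (11 more, each ≤ 2)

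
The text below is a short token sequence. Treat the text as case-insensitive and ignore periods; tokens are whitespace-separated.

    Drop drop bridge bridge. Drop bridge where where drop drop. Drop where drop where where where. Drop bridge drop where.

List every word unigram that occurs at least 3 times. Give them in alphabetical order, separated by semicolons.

Unigram counts meeting the condition (at least 3 times):
  bridge: 4
  drop: 9
  where: 7

bridge; drop; where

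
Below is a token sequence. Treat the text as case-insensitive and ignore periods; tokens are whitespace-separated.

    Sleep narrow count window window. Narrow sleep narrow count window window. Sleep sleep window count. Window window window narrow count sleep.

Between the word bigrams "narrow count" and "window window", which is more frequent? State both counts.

"window window" (4 vs 3)

"narrow count": 3 occurrences
"window window": 4 occurrences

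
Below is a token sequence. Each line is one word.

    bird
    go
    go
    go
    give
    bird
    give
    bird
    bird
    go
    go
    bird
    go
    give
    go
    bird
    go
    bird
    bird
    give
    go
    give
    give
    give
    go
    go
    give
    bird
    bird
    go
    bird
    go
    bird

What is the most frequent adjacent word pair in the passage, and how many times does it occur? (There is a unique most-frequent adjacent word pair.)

Bigram frequencies (highest first):
  bird go: 6
  go bird: 5
  go go: 4
  go give: 4
  give bird: 3
  bird bird: 3
  … (3 more, each ≤ 3)

"bird go", 6 times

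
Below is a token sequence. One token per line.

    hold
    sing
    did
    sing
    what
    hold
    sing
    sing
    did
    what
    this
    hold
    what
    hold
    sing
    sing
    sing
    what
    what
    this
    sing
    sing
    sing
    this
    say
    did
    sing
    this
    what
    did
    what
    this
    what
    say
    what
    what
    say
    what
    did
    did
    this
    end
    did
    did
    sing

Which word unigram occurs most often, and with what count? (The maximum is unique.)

"sing", 12 times

Unigram frequencies (highest first):
  sing: 12
  what: 11
  did: 8
  this: 6
  hold: 4
  say: 3
  … (1 more, each ≤ 1)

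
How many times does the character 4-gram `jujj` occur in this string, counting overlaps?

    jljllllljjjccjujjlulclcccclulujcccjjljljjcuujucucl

Sliding a length-4 window over the 50 characters (47 positions):
  position 14–17: jujj

1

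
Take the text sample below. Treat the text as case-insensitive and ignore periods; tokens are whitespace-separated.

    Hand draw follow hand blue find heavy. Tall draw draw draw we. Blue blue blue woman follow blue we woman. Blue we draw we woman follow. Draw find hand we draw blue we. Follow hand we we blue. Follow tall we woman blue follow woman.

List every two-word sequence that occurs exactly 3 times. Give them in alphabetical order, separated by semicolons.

blue we; we woman

Bigram counts meeting the condition (exactly 3 times):
  blue we: 3
  we woman: 3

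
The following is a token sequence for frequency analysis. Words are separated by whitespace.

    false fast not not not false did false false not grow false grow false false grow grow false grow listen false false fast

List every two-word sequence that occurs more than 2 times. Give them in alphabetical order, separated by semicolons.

Bigram counts meeting the condition (more than 2 times):
  false false: 3
  false grow: 3
  grow false: 3

false false; false grow; grow false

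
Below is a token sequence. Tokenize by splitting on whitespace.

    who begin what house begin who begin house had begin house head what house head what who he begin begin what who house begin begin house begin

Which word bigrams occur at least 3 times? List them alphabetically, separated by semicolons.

Bigram counts meeting the condition (at least 3 times):
  begin house: 3
  house begin: 3

begin house; house begin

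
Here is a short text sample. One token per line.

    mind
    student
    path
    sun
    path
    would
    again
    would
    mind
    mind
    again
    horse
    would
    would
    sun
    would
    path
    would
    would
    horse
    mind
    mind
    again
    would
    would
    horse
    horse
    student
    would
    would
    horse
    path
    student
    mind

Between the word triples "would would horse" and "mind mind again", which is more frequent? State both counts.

"would would horse": 3 occurrences
"mind mind again": 2 occurrences

"would would horse" (3 vs 2)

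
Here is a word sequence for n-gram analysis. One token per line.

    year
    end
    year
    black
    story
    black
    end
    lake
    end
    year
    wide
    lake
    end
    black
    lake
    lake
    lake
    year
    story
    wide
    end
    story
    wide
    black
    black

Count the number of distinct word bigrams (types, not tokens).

20

25 tokens → 24 bigram windows in total.
Repeated bigrams (each contributes count−1 duplicates):
  end year: 2
  lake end: 2
  lake lake: 2
  story wide: 2
4 duplicate windows → 24 − 4 = 20 distinct.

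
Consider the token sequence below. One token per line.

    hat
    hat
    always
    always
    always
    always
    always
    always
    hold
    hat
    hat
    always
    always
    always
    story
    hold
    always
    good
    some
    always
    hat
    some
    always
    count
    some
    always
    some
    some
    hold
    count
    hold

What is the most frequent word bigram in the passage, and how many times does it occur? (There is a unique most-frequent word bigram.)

"always always", 7 times

Bigram frequencies (highest first):
  always always: 7
  some always: 3
  hat hat: 2
  hat always: 2
  always hold: 1
  hold hat: 1
  … (14 more, each ≤ 1)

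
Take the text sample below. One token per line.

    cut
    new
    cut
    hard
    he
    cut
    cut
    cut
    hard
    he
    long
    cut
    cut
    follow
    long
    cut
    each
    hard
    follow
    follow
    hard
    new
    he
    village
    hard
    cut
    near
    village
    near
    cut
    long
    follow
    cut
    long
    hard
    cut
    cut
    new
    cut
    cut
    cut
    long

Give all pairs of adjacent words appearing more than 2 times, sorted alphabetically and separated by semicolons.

cut cut; cut long

Bigram counts meeting the condition (more than 2 times):
  cut cut: 6
  cut long: 3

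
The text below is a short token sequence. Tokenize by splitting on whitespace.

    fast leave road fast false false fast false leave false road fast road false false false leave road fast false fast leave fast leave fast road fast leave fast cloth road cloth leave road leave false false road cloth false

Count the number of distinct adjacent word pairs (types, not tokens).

18

40 tokens → 39 bigram windows in total.
Repeated bigrams (each contributes count−1 duplicates):
  false false: 4
  fast leave: 4
  road fast: 4
  fast false: 3
  leave fast: 3
  leave road: 3
  false fast: 2
  false leave: 2
  … (4 more repeated)
21 duplicate windows → 39 − 21 = 18 distinct.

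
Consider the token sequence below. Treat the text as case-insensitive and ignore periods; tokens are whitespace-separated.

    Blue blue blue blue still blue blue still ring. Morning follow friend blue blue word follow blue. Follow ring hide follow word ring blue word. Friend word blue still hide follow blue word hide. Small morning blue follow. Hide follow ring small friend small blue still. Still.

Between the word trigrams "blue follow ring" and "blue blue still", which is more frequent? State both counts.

"blue blue still" (2 vs 1)

"blue follow ring": 1 occurrence
"blue blue still": 2 occurrences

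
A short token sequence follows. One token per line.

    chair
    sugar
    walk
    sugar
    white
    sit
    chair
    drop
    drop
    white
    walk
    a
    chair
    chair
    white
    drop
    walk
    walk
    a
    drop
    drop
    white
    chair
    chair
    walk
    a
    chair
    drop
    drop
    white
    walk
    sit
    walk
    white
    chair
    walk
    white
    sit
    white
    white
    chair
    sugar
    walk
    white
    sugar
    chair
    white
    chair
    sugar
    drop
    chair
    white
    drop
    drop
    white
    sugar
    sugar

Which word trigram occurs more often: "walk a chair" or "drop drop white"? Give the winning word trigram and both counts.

"walk a chair": 2 occurrences
"drop drop white": 4 occurrences

"drop drop white" (4 vs 2)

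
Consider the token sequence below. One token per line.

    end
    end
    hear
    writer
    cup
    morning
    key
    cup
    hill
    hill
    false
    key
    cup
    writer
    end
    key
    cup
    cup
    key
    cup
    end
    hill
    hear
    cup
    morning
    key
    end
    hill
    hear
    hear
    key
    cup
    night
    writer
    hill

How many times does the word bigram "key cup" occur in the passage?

Scanning the 34 overlapping bigram windows for "key cup":
  position 7–8: key cup
  position 12–13: key cup
  position 16–17: key cup
  position 19–20: key cup
  position 31–32: key cup

5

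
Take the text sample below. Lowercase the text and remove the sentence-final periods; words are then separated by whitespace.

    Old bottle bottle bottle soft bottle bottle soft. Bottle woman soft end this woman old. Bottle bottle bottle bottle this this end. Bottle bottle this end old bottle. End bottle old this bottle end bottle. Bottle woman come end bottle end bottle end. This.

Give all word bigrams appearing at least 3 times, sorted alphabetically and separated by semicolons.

bottle bottle; bottle end; end bottle; old bottle

Bigram counts meeting the condition (at least 3 times):
  bottle bottle: 8
  bottle end: 4
  end bottle: 5
  old bottle: 3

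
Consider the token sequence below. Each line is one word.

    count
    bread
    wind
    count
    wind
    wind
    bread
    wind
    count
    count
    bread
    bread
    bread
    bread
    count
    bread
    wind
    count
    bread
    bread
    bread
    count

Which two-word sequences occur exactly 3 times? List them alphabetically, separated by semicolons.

Bigram counts meeting the condition (exactly 3 times):
  bread wind: 3
  wind count: 3

bread wind; wind count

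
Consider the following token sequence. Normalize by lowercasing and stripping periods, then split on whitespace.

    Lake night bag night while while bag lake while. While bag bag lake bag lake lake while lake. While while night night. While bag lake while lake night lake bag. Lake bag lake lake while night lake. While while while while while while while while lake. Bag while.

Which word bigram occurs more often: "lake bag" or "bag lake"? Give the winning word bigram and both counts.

"bag lake" (6 vs 4)

"lake bag": 4 occurrences
"bag lake": 6 occurrences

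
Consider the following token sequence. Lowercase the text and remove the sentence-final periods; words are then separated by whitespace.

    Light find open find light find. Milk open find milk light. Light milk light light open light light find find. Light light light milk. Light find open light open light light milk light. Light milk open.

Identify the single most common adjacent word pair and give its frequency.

"light light", 7 times

Bigram frequencies (highest first):
  light light: 7
  light find: 4
  milk light: 4
  light milk: 4
  open light: 3
  find open: 2
  … (6 more, each ≤ 2)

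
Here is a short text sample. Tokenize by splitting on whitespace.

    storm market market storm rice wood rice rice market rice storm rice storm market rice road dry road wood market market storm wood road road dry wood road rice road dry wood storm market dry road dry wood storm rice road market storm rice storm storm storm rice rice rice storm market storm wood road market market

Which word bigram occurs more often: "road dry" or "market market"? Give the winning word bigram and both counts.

"road dry": 4 occurrences
"market market": 3 occurrences

"road dry" (4 vs 3)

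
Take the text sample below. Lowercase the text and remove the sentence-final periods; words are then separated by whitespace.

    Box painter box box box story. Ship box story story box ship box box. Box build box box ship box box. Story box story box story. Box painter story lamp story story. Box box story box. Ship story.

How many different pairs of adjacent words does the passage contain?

38 tokens → 37 bigram windows in total.
Repeated bigrams (each contributes count−1 duplicates):
  box box: 7
  box story: 6
  story box: 6
  box ship: 3
  ship box: 3
  box painter: 2
  story story: 2
22 duplicate windows → 37 − 22 = 15 distinct.

15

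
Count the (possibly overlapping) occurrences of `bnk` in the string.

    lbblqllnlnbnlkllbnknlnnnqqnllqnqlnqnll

Sliding a length-3 window over the 38 characters (36 positions):
  position 17–19: bnk

1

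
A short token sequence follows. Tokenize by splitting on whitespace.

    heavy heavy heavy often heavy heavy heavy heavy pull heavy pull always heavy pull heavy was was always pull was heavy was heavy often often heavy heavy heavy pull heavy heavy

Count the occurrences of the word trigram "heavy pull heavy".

Scanning the 29 overlapping trigram windows for "heavy pull heavy":
  position 8–10: heavy pull heavy
  position 13–15: heavy pull heavy
  position 28–30: heavy pull heavy

3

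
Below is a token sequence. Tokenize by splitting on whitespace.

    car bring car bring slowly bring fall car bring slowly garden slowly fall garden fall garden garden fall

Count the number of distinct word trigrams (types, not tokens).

18 tokens → 16 trigram windows in total.
Repeated trigrams (each contributes count−1 duplicates):
  car bring slowly: 2
1 duplicate windows → 16 − 1 = 15 distinct.

15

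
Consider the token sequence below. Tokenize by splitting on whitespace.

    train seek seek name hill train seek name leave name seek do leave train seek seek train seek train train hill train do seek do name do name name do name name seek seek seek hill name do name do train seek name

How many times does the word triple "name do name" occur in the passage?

3

Scanning the 41 overlapping trigram windows for "name do name":
  position 26–28: name do name
  position 29–31: name do name
  position 37–39: name do name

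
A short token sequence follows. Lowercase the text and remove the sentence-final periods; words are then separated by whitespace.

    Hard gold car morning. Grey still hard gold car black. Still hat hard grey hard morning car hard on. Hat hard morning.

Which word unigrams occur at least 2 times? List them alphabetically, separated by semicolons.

Unigram counts meeting the condition (at least 2 times):
  car: 3
  gold: 2
  grey: 2
  hard: 6
  hat: 2
  morning: 3
  still: 2

car; gold; grey; hard; hat; morning; still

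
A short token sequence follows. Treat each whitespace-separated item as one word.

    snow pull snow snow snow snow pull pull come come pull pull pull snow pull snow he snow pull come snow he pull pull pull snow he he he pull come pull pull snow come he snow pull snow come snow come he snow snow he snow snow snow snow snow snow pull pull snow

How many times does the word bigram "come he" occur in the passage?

2

Scanning the 54 overlapping bigram windows for "come he":
  position 35–36: come he
  position 42–43: come he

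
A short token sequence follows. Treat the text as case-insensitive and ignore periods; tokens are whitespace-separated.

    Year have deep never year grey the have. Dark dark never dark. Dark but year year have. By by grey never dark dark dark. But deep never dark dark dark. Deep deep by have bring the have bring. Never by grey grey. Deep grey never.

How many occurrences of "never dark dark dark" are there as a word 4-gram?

2

Scanning the 42 overlapping 4-gram windows for "never dark dark dark":
  position 21–24: never dark dark dark
  position 27–30: never dark dark dark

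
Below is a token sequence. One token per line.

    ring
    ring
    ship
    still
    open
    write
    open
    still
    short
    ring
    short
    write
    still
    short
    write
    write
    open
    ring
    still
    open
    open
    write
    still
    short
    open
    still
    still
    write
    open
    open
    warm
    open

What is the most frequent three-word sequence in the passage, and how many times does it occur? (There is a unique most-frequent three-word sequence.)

"write still short", 2 times

Trigram frequencies (highest first):
  write still short: 2
  ring ring ship: 1
  ring ship still: 1
  ship still open: 1
  still open write: 1
  open write open: 1
  … (23 more, each ≤ 1)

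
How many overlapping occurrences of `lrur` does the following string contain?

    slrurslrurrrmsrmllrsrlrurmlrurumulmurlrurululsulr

5

Sliding a length-4 window over the 49 characters (46 positions):
  position 2–5: lrur
  position 7–10: lrur
  position 22–25: lrur
  position 27–30: lrur
  position 38–41: lrur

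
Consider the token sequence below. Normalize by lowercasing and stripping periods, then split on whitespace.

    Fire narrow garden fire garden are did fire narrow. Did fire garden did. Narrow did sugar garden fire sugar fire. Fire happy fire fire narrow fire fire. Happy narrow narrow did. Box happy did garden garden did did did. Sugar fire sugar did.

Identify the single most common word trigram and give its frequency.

Trigram frequencies (highest first):
  fire fire happy: 2
  fire narrow garden: 1
  narrow garden fire: 1
  garden fire garden: 1
  fire garden are: 1
  garden are did: 1
  … (34 more, each ≤ 1)

"fire fire happy", 2 times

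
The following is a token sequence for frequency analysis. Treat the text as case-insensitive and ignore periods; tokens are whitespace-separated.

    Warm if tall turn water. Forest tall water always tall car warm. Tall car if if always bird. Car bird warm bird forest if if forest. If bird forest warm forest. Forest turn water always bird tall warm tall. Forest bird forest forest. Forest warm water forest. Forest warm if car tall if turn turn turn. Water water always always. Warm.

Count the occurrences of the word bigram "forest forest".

4

Scanning the 60 overlapping bigram windows for "forest forest":
  position 31–32: forest forest
  position 42–43: forest forest
  position 43–44: forest forest
  position 47–48: forest forest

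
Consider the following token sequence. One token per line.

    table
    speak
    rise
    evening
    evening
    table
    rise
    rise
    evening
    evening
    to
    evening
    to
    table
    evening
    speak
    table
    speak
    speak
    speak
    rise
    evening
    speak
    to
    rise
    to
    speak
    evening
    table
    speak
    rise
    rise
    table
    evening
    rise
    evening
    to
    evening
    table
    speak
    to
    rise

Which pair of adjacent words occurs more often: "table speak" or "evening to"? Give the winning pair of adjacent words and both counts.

"table speak" (4 vs 3)

"table speak": 4 occurrences
"evening to": 3 occurrences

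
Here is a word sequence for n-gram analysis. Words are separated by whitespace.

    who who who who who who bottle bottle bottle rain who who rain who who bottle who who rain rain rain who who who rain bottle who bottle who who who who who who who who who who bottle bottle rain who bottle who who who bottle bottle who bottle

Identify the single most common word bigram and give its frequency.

Bigram frequencies (highest first):
  who who: 21
  who bottle: 7
  bottle who: 5
  bottle bottle: 4
  rain who: 4
  who rain: 3
  … (3 more, each ≤ 2)

"who who", 21 times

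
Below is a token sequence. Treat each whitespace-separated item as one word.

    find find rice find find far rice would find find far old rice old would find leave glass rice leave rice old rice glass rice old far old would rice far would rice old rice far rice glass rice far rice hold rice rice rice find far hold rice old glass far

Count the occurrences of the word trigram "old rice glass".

1

Scanning the 50 overlapping trigram windows for "old rice glass":
  position 22–24: old rice glass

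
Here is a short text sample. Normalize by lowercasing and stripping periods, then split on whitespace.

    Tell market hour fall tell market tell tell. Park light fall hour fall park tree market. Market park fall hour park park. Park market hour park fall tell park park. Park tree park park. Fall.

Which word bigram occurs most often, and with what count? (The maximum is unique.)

Bigram frequencies (highest first):
  park park: 5
  park fall: 3
  tell market: 2
  market hour: 2
  hour fall: 2
  fall tell: 2
  … (14 more, each ≤ 2)

"park park", 5 times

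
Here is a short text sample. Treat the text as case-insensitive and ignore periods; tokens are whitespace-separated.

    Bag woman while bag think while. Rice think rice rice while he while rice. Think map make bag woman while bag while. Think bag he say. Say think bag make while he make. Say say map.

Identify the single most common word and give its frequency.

Unigram frequencies (highest first):
  while: 7
  bag: 6
  think: 5
  rice: 4
  say: 4
  he: 3
  … (3 more, each ≤ 3)

"while", 7 times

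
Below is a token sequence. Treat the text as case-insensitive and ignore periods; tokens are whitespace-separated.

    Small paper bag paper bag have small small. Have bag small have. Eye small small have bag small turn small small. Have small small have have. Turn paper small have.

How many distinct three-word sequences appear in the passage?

30 tokens → 28 trigram windows in total.
Repeated trigrams (each contributes count−1 duplicates):
  small small have: 4
  have bag small: 2
  have small small: 2
  small have bag: 2
6 duplicate windows → 28 − 6 = 22 distinct.

22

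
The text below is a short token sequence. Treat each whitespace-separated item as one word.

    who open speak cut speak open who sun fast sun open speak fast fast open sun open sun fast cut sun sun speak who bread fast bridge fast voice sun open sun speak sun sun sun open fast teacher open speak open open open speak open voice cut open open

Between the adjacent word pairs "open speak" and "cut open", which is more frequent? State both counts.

"open speak" (4 vs 1)

"open speak": 4 occurrences
"cut open": 1 occurrence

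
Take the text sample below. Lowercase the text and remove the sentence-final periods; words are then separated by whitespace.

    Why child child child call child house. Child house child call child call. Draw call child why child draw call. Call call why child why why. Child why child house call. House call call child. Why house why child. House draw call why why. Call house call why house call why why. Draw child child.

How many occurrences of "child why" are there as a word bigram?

Scanning the 54 overlapping bigram windows for "child why":
  position 16–17: child why
  position 24–25: child why
  position 27–28: child why
  position 35–36: child why

4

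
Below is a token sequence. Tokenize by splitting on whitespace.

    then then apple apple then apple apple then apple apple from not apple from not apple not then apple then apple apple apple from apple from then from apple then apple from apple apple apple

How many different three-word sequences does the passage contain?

21

35 tokens → 33 trigram windows in total.
Repeated trigrams (each contributes count−1 duplicates):
  apple then apple: 4
  then apple apple: 4
  apple apple apple: 2
  apple apple from: 2
  apple apple then: 2
  apple from apple: 2
  apple from not: 2
  from not apple: 2
12 duplicate windows → 33 − 12 = 21 distinct.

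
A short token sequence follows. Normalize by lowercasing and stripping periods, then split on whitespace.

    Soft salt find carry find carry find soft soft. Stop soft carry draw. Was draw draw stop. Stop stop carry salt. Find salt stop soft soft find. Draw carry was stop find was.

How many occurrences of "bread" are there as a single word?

Scanning the 33 tokens for "bread":
  (none found)

0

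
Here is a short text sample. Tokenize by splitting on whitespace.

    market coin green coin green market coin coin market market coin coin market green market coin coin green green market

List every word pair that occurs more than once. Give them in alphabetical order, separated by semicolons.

Bigram counts meeting the condition (more than once):
  coin coin: 3
  coin green: 3
  coin market: 2
  green market: 3
  market coin: 4

coin coin; coin green; coin market; green market; market coin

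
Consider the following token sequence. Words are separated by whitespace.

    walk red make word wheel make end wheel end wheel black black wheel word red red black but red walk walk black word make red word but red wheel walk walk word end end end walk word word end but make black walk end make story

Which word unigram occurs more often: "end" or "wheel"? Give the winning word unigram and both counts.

"end": 7 occurrences
"wheel": 5 occurrences

"end" (7 vs 5)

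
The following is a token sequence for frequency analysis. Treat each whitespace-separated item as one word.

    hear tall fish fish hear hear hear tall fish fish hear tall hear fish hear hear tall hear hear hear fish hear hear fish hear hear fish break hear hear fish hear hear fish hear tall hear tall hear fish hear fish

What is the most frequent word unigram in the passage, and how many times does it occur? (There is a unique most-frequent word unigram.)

Unigram frequencies (highest first):
  hear: 23
  fish: 12
  tall: 6
  break: 1

"hear", 23 times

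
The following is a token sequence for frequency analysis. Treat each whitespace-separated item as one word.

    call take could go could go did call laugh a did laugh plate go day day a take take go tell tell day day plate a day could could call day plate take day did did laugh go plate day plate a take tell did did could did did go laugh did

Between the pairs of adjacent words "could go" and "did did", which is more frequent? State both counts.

"could go": 2 occurrences
"did did": 3 occurrences

"did did" (3 vs 2)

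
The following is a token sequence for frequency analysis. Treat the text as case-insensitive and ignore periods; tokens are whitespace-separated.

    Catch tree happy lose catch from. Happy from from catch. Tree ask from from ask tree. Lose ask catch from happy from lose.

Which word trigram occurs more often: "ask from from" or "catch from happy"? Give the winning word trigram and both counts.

"ask from from": 1 occurrence
"catch from happy": 2 occurrences

"catch from happy" (2 vs 1)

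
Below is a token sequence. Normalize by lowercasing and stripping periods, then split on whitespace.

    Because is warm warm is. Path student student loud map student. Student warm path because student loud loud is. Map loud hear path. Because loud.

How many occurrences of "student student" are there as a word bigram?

2

Scanning the 24 overlapping bigram windows for "student student":
  position 7–8: student student
  position 11–12: student student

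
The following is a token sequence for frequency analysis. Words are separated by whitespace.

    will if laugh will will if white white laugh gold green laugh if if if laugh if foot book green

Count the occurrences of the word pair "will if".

Scanning the 19 overlapping bigram windows for "will if":
  position 1–2: will if
  position 5–6: will if

2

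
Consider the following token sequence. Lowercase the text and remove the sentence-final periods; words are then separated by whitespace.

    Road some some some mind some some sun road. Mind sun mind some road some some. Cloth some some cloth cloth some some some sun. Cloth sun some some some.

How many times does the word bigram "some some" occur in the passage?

Scanning the 29 overlapping bigram windows for "some some":
  position 2–3: some some
  position 3–4: some some
  position 6–7: some some
  position 15–16: some some
  position 18–19: some some
  position 22–23: some some
  position 23–24: some some
  position 28–29: some some
  position 29–30: some some

9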